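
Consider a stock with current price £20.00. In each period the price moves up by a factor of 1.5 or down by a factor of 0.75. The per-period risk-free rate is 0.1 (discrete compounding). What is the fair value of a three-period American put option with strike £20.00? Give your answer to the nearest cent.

£2.74

Risk-neutral probability p = (1 + 0.1 − 0.75)/(1.5 − 0.75) = 0.3500/0.7500 = 0.4667
Terminal stock prices: S_uuu = 67.5, S_uud = 33.75, S_udd = 16.88, S_ddd = 8.438
Terminal payoffs (K − S): max(-47.5, 0) = 0, max(-13.75, 0) = 0, max(3.125, 0) = 3.125, max(11.56, 0) = 11.56
Node uu (S = 45): continuation = 1/1.1·[0.4667·0.0000 + 0.5333·0.0000] = 0.0000; exercise value = 0.0000 ≤ continuation, so V_uu = 0.0000
Node ud (S = 22.5): continuation = 1/1.1·[0.4667·0.0000 + 0.5333·3.1250] = 1.5152; exercise value = 0.0000 ≤ continuation, so V_ud = 1.5152
Node dd (S = 11.25): continuation = 1/1.1·[0.4667·3.1250 + 0.5333·11.5625] = 6.9318; exercise value = 8.7500 > continuation, so V_dd = 8.7500 (exercise)
Node u (S = 30): continuation = 1/1.1·[0.4667·0.0000 + 0.5333·1.5152] = 0.7346; exercise value = 0.0000 ≤ continuation, so V_u = 0.7346
Node d (S = 15): continuation = 1/1.1·[0.4667·1.5152 + 0.5333·8.7500] = 4.8852; exercise value = 5.0000 > continuation, so V_d = 5.0000 (exercise)
Node 0 (S = 20): continuation = 1/1.1·[0.4667·0.7346 + 0.5333·5.0000] = 2.7359; exercise value = 0.0000 ≤ continuation, so V_0 = 2.7359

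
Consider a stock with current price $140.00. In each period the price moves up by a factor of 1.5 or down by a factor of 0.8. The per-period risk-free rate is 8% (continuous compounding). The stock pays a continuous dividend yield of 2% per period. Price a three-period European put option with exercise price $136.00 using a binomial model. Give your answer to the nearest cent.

Per-period risk-free factor R = e^0.08 = 1.0833; dividend-adjusted growth = e^(0.08−0.02) = 1.0618.
Risk-neutral probability p = (1.0618 − 0.8)/(1.5 − 0.8) = 0.2618/0.7000 = 0.3741
Terminal stock prices: S_uuu = 472.5, S_uud = 252, S_udd = 134.4, S_ddd = 71.68
Terminal payoffs (K − S): max(-336.5, 0) = 0, max(-116, 0) = 0, max(1.6, 0) = 1.6, max(64.32, 0) = 64.32
Node uu (S = 315): V_uu = e^(−0.08)·[0.3741·0.0000 + 0.6259·0.0000] = 0.0000
Node ud (S = 168): V_ud = e^(−0.08)·[0.3741·0.0000 + 0.6259·1.6000] = 0.9245
Node dd (S = 89.6): V_dd = e^(−0.08)·[0.3741·1.6000 + 0.6259·64.3200] = 37.7180
Node u (S = 210): V_u = e^(−0.08)·[0.3741·0.0000 + 0.6259·0.9245] = 0.5342
Node d (S = 112): V_d = e^(−0.08)·[0.3741·0.9245 + 0.6259·37.7180] = 22.1136
Node 0 (S = 140): V_0 = e^(−0.08)·[0.3741·0.5342 + 0.6259·22.1136] = 12.9622

$12.96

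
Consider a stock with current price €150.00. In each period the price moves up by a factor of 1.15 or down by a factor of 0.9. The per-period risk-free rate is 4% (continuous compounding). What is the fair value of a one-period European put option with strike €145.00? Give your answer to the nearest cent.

€4.20

Risk-neutral probability p = (e^0.04 − 0.9)/(1.15 − 0.9) = 0.1408/0.2500 = 0.5632
Terminal stock prices: S_u = 172.5, S_d = 135
Terminal payoffs (K − S): max(-27.5, 0) = 0, max(10, 0) = 10
Node 0 (S = 150): V_0 = e^(−0.04)·[0.5632·0.0000 + 0.4368·10.0000] = 4.1963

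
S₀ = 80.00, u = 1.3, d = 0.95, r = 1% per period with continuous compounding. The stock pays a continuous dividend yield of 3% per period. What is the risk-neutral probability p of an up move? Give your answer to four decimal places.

Per-period risk-free factor R = e^0.01 = 1.0101; dividend-adjusted growth = e^(0.01−0.03) = 0.9802.
Risk-neutral probability p = (0.9802 − 0.95)/(1.3 − 0.95) = 0.0302/0.3500 = 0.0863

p = 0.0863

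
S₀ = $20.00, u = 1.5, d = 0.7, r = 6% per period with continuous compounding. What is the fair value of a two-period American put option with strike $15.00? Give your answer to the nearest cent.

Risk-neutral probability p = (e^0.06 − 0.7)/(1.5 − 0.7) = 0.3618/0.8000 = 0.4523
Terminal stock prices: S_uu = 45, S_ud = 21, S_dd = 9.8
Terminal payoffs (K − S): max(-30, 0) = 0, max(-6, 0) = 0, max(5.2, 0) = 5.2
Node u (S = 30): continuation = e^(−0.06)·[0.4523·0.0000 + 0.5477·0.0000] = 0.0000; exercise value = 0.0000 ≤ continuation, so V_u = 0.0000
Node d (S = 14): continuation = e^(−0.06)·[0.4523·0.0000 + 0.5477·5.2000] = 2.6822; exercise value = 1.0000 ≤ continuation, so V_d = 2.6822
Node 0 (S = 20): continuation = e^(−0.06)·[0.4523·0.0000 + 0.5477·2.6822] = 1.3835; exercise value = 0.0000 ≤ continuation, so V_0 = 1.3835

$1.38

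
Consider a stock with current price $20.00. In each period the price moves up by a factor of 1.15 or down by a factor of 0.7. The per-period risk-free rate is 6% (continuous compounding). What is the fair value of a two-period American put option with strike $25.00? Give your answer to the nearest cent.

$5.00

Risk-neutral probability p = (e^0.06 − 0.7)/(1.15 − 0.7) = 0.3618/0.4500 = 0.8041
Terminal stock prices: S_uu = 26.45, S_ud = 16.1, S_dd = 9.8
Terminal payoffs (K − S): max(-1.45, 0) = 0, max(8.9, 0) = 8.9, max(15.2, 0) = 15.2
Node u (S = 23): continuation = e^(−0.06)·[0.8041·0.0000 + 0.1959·8.9000] = 1.6421; exercise value = 2.0000 > continuation, so V_u = 2.0000 (exercise)
Node d (S = 14): continuation = e^(−0.06)·[0.8041·8.9000 + 0.1959·15.2000] = 9.5441; exercise value = 11.0000 > continuation, so V_d = 11.0000 (exercise)
Node 0 (S = 20): continuation = e^(−0.06)·[0.8041·2.0000 + 0.1959·11.0000] = 3.5441; exercise value = 5.0000 > continuation, so V_0 = 5.0000 (exercise)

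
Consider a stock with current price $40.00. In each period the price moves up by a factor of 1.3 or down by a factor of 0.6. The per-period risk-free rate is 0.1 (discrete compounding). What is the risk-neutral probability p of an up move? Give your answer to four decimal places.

p = 0.7143

Risk-neutral probability p = (1 + 0.1 − 0.6)/(1.3 − 0.6) = 0.5000/0.7000 = 0.7143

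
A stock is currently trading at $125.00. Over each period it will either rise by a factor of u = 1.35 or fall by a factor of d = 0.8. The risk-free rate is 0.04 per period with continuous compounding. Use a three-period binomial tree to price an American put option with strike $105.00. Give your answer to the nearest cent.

$7.29

Risk-neutral probability p = (e^0.04 − 0.8)/(1.35 − 0.8) = 0.2408/0.5500 = 0.4378
Terminal stock prices: S_uuu = 307.5, S_uud = 182.3, S_udd = 108, S_ddd = 64
Terminal payoffs (K − S): max(-202.5, 0) = 0, max(-77.25, 0) = 0, max(-3, 0) = 0, max(41, 0) = 41
Node uu (S = 227.8): continuation = e^(−0.04)·[0.4378·0.0000 + 0.5622·0.0000] = 0.0000; exercise value = 0.0000 ≤ continuation, so V_uu = 0.0000
Node ud (S = 135): continuation = e^(−0.04)·[0.4378·0.0000 + 0.5622·0.0000] = 0.0000; exercise value = 0.0000 ≤ continuation, so V_ud = 0.0000
Node dd (S = 80): continuation = e^(−0.04)·[0.4378·0.0000 + 0.5622·41.0000] = 22.1449; exercise value = 25.0000 > continuation, so V_dd = 25.0000 (exercise)
Node u (S = 168.8): continuation = e^(−0.04)·[0.4378·0.0000 + 0.5622·0.0000] = 0.0000; exercise value = 0.0000 ≤ continuation, so V_u = 0.0000
Node d (S = 100): continuation = e^(−0.04)·[0.4378·0.0000 + 0.5622·25.0000] = 13.5030; exercise value = 5.0000 ≤ continuation, so V_d = 13.5030
Node 0 (S = 125): continuation = e^(−0.04)·[0.4378·0.0000 + 0.5622·13.5030] = 7.2932; exercise value = 0.0000 ≤ continuation, so V_0 = 7.2932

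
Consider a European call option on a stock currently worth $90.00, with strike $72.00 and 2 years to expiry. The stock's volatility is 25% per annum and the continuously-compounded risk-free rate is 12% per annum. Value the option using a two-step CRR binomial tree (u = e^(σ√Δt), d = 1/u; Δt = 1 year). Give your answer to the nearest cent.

$34.68

CRR parameters: u = e^(σ√Δt) = e^(0.25·√1) = 1.2840, d = 1/u = 0.7788
Per-period rate: rΔt = 0.12·1 = 0.12, so R = e^0.12 = 1.1275
Risk-neutral probability p = (e^0.12 − 0.7788)/(1.2840 − 0.7788) = 0.3487/0.5052 = 0.6902
Terminal stock prices: S_uu = 148.4, S_ud = 90, S_dd = 54.59
Terminal payoffs (S − K): max(76.38, 0) = 76.38, max(18, 0) = 18, max(-17.41, 0) = 0
Node u (S = 115.6): V_u = e^(−0.12)·[0.6902·76.3849 + 0.3098·18.0000] = 51.7040
Node d (S = 70.09): V_d = e^(−0.12)·[0.6902·18.0000 + 0.3098·0.0000] = 11.0184
Node 0 (S = 90): V_0 = e^(−0.12)·[0.6902·51.7040 + 0.3098·11.0184] = 34.6775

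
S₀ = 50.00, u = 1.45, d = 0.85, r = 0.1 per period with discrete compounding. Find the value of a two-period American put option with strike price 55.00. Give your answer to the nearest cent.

Risk-neutral probability p = (1 + 0.1 − 0.85)/(1.45 − 0.85) = 0.2500/0.6000 = 0.4167
Terminal stock prices: S_uu = 105.1, S_ud = 61.62, S_dd = 36.12
Terminal payoffs (K − S): max(-50.12, 0) = 0, max(-6.625, 0) = 0, max(18.88, 0) = 18.88
Node u (S = 72.5): continuation = 1/1.1·[0.4167·0.0000 + 0.5833·0.0000] = 0.0000; exercise value = 0.0000 ≤ continuation, so V_u = 0.0000
Node d (S = 42.5): continuation = 1/1.1·[0.4167·0.0000 + 0.5833·18.8750] = 10.0095; exercise value = 12.5000 > continuation, so V_d = 12.5000 (exercise)
Node 0 (S = 50): continuation = 1/1.1·[0.4167·0.0000 + 0.5833·12.5000] = 6.6288; exercise value = 5.0000 ≤ continuation, so V_0 = 6.6288

6.63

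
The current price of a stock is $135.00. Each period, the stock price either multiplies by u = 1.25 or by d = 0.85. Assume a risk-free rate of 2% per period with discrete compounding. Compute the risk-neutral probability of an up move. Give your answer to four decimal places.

p = 0.4250

Risk-neutral probability p = (1 + 0.02 − 0.85)/(1.25 − 0.85) = 0.1700/0.4000 = 0.4250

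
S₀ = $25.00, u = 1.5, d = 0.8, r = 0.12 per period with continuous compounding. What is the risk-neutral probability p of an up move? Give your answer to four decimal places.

p = 0.4679

Risk-neutral probability p = (e^0.12 − 0.8)/(1.5 − 0.8) = 0.3275/0.7000 = 0.4679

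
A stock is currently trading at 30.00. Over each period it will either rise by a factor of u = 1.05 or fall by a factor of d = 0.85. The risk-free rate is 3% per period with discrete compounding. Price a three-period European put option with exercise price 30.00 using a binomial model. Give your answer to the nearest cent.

Risk-neutral probability p = (1 + 0.03 − 0.85)/(1.05 − 0.85) = 0.1800/0.2000 = 0.9000
Terminal stock prices: S_uuu = 34.73, S_uud = 28.11, S_udd = 22.76, S_ddd = 18.42
Terminal payoffs (K − S): max(-4.729, 0) = 0, max(1.886, 0) = 1.886, max(7.241, 0) = 7.241, max(11.58, 0) = 11.58
Node uu (S = 33.08): V_uu = 1/1.03·[0.9000·0.0000 + 0.1000·1.8862] = 0.1831
Node ud (S = 26.77): V_ud = 1/1.03·[0.9000·1.8862 + 0.1000·7.2413] = 2.3512
Node dd (S = 21.67): V_dd = 1/1.03·[0.9000·7.2413 + 0.1000·11.5763] = 7.4512
Node u (S = 31.5): V_u = 1/1.03·[0.9000·0.1831 + 0.1000·2.3512] = 0.3883
Node d (S = 25.5): V_d = 1/1.03·[0.9000·2.3512 + 0.1000·7.4512] = 2.7779
Node 0 (S = 30): V_0 = 1/1.03·[0.9000·0.3883 + 0.1000·2.7779] = 0.6090

0.61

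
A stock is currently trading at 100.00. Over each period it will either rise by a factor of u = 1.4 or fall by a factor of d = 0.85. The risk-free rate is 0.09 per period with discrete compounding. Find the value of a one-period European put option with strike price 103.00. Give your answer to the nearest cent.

Risk-neutral probability p = (1 + 0.09 − 0.85)/(1.4 − 0.85) = 0.2400/0.5500 = 0.4364
Terminal stock prices: S_u = 140, S_d = 85
Terminal payoffs (K − S): max(-37, 0) = 0, max(18, 0) = 18
Node 0 (S = 100): V_0 = 1/1.09·[0.4364·0.0000 + 0.5636·18.0000] = 9.3078

9.31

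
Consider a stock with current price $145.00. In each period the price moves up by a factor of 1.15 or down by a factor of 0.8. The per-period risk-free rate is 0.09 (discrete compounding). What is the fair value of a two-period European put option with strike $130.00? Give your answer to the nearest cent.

$0.92

Risk-neutral probability p = (1 + 0.09 − 0.8)/(1.15 − 0.8) = 0.2900/0.3500 = 0.8286
Terminal stock prices: S_uu = 191.8, S_ud = 133.4, S_dd = 92.8
Terminal payoffs (K − S): max(-61.76, 0) = 0, max(-3.4, 0) = 0, max(37.2, 0) = 37.2
Node u (S = 166.8): V_u = 1/1.09·[0.8286·0.0000 + 0.1714·0.0000] = 0.0000
Node d (S = 116): V_d = 1/1.09·[0.8286·0.0000 + 0.1714·37.2000] = 5.8506
Node 0 (S = 145): V_0 = 1/1.09·[0.8286·0.0000 + 0.1714·5.8506] = 0.9201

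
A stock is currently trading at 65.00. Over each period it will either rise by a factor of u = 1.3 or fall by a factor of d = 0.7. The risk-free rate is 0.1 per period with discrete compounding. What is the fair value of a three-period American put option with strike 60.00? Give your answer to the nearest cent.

5.43

Risk-neutral probability p = (1 + 0.1 − 0.7)/(1.3 − 0.7) = 0.4000/0.6000 = 0.6667
Terminal stock prices: S_uuu = 142.8, S_uud = 76.89, S_udd = 41.4, S_ddd = 22.29
Terminal payoffs (K − S): max(-82.81, 0) = 0, max(-16.89, 0) = 0, max(18.6, 0) = 18.6, max(37.71, 0) = 37.71
Node uu (S = 109.9): continuation = 1/1.1·[0.6667·0.0000 + 0.3333·0.0000] = 0.0000; exercise value = 0.0000 ≤ continuation, so V_uu = 0.0000
Node ud (S = 59.15): continuation = 1/1.1·[0.6667·0.0000 + 0.3333·18.5950] = 5.6348; exercise value = 0.8500 ≤ continuation, so V_ud = 5.6348
Node dd (S = 31.85): continuation = 1/1.1·[0.6667·18.5950 + 0.3333·37.7050] = 22.6955; exercise value = 28.1500 > continuation, so V_dd = 28.1500 (exercise)
Node u (S = 84.5): continuation = 1/1.1·[0.6667·0.0000 + 0.3333·5.6348] = 1.7075; exercise value = 0.0000 ≤ continuation, so V_u = 1.7075
Node d (S = 45.5): continuation = 1/1.1·[0.6667·5.6348 + 0.3333·28.1500] = 11.9454; exercise value = 14.5000 > continuation, so V_d = 14.5000 (exercise)
Node 0 (S = 65): continuation = 1/1.1·[0.6667·1.7075 + 0.3333·14.5000] = 5.4288; exercise value = 0.0000 ≤ continuation, so V_0 = 5.4288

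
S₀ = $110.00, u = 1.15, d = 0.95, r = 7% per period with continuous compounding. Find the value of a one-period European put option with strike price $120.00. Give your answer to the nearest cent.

Risk-neutral probability p = (e^0.07 − 0.95)/(1.15 − 0.95) = 0.1225/0.2000 = 0.6125
Terminal stock prices: S_u = 126.5, S_d = 104.5
Terminal payoffs (K − S): max(-6.5, 0) = 0, max(15.5, 0) = 15.5
Node 0 (S = 110): V_0 = e^(−0.07)·[0.6125·0.0000 + 0.3875·15.5000] = 5.5996

$5.60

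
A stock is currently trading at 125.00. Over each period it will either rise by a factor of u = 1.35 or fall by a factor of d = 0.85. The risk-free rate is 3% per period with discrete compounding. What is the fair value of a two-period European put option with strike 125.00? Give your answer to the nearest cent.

Risk-neutral probability p = (1 + 0.03 − 0.85)/(1.35 − 0.85) = 0.1800/0.5000 = 0.3600
Terminal stock prices: S_uu = 227.8, S_ud = 143.4, S_dd = 90.31
Terminal payoffs (K − S): max(-102.8, 0) = 0, max(-18.44, 0) = 0, max(34.69, 0) = 34.69
Node u (S = 168.8): V_u = 1/1.03·[0.3600·0.0000 + 0.6400·0.0000] = 0.0000
Node d (S = 106.2): V_d = 1/1.03·[0.3600·0.0000 + 0.6400·34.6875] = 21.5534
Node 0 (S = 125): V_0 = 1/1.03·[0.3600·0.0000 + 0.6400·21.5534] = 13.3924

13.39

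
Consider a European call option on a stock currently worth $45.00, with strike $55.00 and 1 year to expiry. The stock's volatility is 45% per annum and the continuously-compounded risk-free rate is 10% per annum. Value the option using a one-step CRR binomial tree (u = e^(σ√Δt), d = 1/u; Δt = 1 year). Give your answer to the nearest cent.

$7.08

CRR parameters: u = e^(σ√Δt) = e^(0.45·√1) = 1.5683, d = 1/u = 0.6376
Per-period rate: rΔt = 0.1·1 = 0.1, so R = e^0.1 = 1.1052
Risk-neutral probability p = (e^0.1 − 0.6376)/(1.5683 − 0.6376) = 0.4675/0.9307 = 0.5024
Terminal stock prices: S_u = 70.57, S_d = 28.69
Terminal payoffs (S − K): max(15.57, 0) = 15.57, max(-26.31, 0) = 0
Node 0 (S = 45): V_0 = e^(−0.1)·[0.5024·15.5740 + 0.4976·0.0000] = 7.0793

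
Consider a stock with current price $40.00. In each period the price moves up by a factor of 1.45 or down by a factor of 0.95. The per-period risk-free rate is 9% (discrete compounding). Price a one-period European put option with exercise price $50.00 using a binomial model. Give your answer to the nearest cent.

Risk-neutral probability p = (1 + 0.09 − 0.95)/(1.45 − 0.95) = 0.1400/0.5000 = 0.2800
Terminal stock prices: S_u = 58, S_d = 38
Terminal payoffs (K − S): max(-8, 0) = 0, max(12, 0) = 12
Node 0 (S = 40): V_0 = 1/1.09·[0.2800·0.0000 + 0.7200·12.0000] = 7.9266

$7.93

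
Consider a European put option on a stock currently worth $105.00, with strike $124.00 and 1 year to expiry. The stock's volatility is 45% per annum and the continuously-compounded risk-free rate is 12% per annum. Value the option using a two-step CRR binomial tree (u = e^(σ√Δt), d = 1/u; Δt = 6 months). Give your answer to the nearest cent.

$22.60

CRR parameters: u = e^(σ√Δt) = e^(0.45·√0.5) = 1.3746, d = 1/u = 0.7275
Per-period rate: rΔt = 0.12·0.5 = 0.06, so R = e^0.06 = 1.0618
Risk-neutral probability p = (e^0.06 − 0.7275)/(1.3746 − 0.7275) = 0.3344/0.6472 = 0.5167
Terminal stock prices: S_uu = 198.4, S_ud = 105, S_dd = 55.57
Terminal payoffs (K − S): max(-74.41, 0) = 0, max(19, 0) = 19, max(68.43, 0) = 68.43
Node u (S = 144.3): V_u = e^(−0.06)·[0.5167·0.0000 + 0.4833·19.0000] = 8.6486
Node d (S = 76.38): V_d = e^(−0.06)·[0.5167·19.0000 + 0.4833·68.4344] = 40.3956
Node 0 (S = 105): V_0 = e^(−0.06)·[0.5167·8.6486 + 0.4833·40.3956] = 22.5959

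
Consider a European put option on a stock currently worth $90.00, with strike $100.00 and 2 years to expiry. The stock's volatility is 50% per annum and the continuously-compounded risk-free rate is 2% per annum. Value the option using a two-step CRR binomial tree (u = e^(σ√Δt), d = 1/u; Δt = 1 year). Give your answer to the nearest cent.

CRR parameters: u = e^(σ√Δt) = e^(0.5·√1) = 1.6487, d = 1/u = 0.6065
Per-period rate: rΔt = 0.02·1 = 0.02, so R = e^0.02 = 1.0202
Risk-neutral probability p = (e^0.02 − 0.6065)/(1.6487 − 0.6065) = 0.4137/1.0422 = 0.3969
Terminal stock prices: S_uu = 244.6, S_ud = 90, S_dd = 33.11
Terminal payoffs (K − S): max(-144.6, 0) = 0, max(10, 0) = 10, max(66.89, 0) = 66.89
Node u (S = 148.4): V_u = e^(−0.02)·[0.3969·0.0000 + 0.6031·10.0000] = 5.9113
Node d (S = 54.59): V_d = e^(−0.02)·[0.3969·10.0000 + 0.6031·66.8909] = 43.4321
Node 0 (S = 90): V_0 = e^(−0.02)·[0.3969·5.9113 + 0.6031·43.4321] = 27.9741

$27.97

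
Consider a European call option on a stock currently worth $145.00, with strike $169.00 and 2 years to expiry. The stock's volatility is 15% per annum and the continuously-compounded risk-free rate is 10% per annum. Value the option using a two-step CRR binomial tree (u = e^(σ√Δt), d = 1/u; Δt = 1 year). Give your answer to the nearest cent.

CRR parameters: u = e^(σ√Δt) = e^(0.15·√1) = 1.1618, d = 1/u = 0.8607
Per-period rate: rΔt = 0.1·1 = 0.1, so R = e^0.1 = 1.1052
Risk-neutral probability p = (e^0.1 − 0.8607)/(1.1618 − 0.8607) = 0.2445/0.3011 = 0.8118
Terminal stock prices: S_uu = 195.7, S_ud = 145, S_dd = 107.4
Terminal payoffs (S − K): max(26.73, 0) = 26.73, max(-24, 0) = 0, max(-61.58, 0) = 0
Node u (S = 168.5): V_u = e^(−0.1)·[0.8118·26.7295 + 0.1882·0.0000] = 19.6348
Node d (S = 124.8): V_d = e^(−0.1)·[0.8118·0.0000 + 0.1882·0.0000] = 0.0000
Node 0 (S = 145): V_0 = e^(−0.1)·[0.8118·19.6348 + 0.1882·0.0000] = 14.4232

$14.42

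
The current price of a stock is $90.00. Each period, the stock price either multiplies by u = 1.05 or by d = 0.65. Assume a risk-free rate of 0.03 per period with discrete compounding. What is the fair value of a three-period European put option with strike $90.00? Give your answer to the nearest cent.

$3.49

Risk-neutral probability p = (1 + 0.03 − 0.65)/(1.05 − 0.65) = 0.3800/0.4000 = 0.9500
Terminal stock prices: S_uuu = 104.2, S_uud = 64.5, S_udd = 39.93, S_ddd = 24.72
Terminal payoffs (K − S): max(-14.19, 0) = 0, max(25.5, 0) = 25.5, max(50.07, 0) = 50.07, max(65.28, 0) = 65.28
Node uu (S = 99.23): V_uu = 1/1.03·[0.9500·0.0000 + 0.0500·25.5037] = 1.2380
Node ud (S = 61.43): V_ud = 1/1.03·[0.9500·25.5037 + 0.0500·50.0737] = 25.9536
Node dd (S = 38.03): V_dd = 1/1.03·[0.9500·50.0737 + 0.0500·65.2837] = 49.3536
Node u (S = 94.5): V_u = 1/1.03·[0.9500·1.2380 + 0.0500·25.9536] = 2.4018
Node d (S = 58.5): V_d = 1/1.03·[0.9500·25.9536 + 0.0500·49.3536] = 26.3336
Node 0 (S = 90): V_0 = 1/1.03·[0.9500·2.4018 + 0.0500·26.3336] = 3.4936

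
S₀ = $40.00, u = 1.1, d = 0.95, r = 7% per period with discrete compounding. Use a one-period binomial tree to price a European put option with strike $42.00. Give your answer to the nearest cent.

Risk-neutral probability p = (1 + 0.07 − 0.95)/(1.1 − 0.95) = 0.1200/0.1500 = 0.8000
Terminal stock prices: S_u = 44, S_d = 38
Terminal payoffs (K − S): max(-2, 0) = 0, max(4, 0) = 4
Node 0 (S = 40): V_0 = 1/1.07·[0.8000·0.0000 + 0.2000·4.0000] = 0.7477

$0.75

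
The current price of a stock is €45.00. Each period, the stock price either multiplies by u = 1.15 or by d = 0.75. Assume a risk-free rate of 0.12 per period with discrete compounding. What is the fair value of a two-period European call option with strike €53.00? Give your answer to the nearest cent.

Risk-neutral probability p = (1 + 0.12 − 0.75)/(1.15 − 0.75) = 0.3700/0.4000 = 0.9250
Terminal stock prices: S_uu = 59.51, S_ud = 38.81, S_dd = 25.31
Terminal payoffs (S − K): max(6.512, 0) = 6.512, max(-14.19, 0) = 0, max(-27.69, 0) = 0
Node u (S = 51.75): V_u = 1/1.12·[0.9250·6.5125 + 0.0750·0.0000] = 5.3786
Node d (S = 33.75): V_d = 1/1.12·[0.9250·0.0000 + 0.0750·0.0000] = 0.0000
Node 0 (S = 45): V_0 = 1/1.12·[0.9250·5.3786 + 0.0750·0.0000] = 4.4422

€4.44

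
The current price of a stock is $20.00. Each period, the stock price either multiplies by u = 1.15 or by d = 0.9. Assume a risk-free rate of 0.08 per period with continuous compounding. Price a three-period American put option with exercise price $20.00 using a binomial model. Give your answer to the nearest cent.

$0.55

Risk-neutral probability p = (e^0.08 − 0.9)/(1.15 − 0.9) = 0.1833/0.2500 = 0.7331
Terminal stock prices: S_uuu = 30.42, S_uud = 23.8, S_udd = 18.63, S_ddd = 14.58
Terminal payoffs (K − S): max(-10.42, 0) = 0, max(-3.805, 0) = 0, max(1.37, 0) = 1.37, max(5.42, 0) = 5.42
Node uu (S = 26.45): continuation = e^(−0.08)·[0.7331·0.0000 + 0.2669·0.0000] = 0.0000; exercise value = 0.0000 ≤ continuation, so V_uu = 0.0000
Node ud (S = 20.7): continuation = e^(−0.08)·[0.7331·0.0000 + 0.2669·1.3700] = 0.3375; exercise value = 0.0000 ≤ continuation, so V_ud = 0.3375
Node dd (S = 16.2): continuation = e^(−0.08)·[0.7331·1.3700 + 0.2669·5.4200] = 2.2623; exercise value = 3.8000 > continuation, so V_dd = 3.8000 (exercise)
Node u (S = 23): continuation = e^(−0.08)·[0.7331·0.0000 + 0.2669·0.3375] = 0.0831; exercise value = 0.0000 ≤ continuation, so V_u = 0.0831
Node d (S = 18): continuation = e^(−0.08)·[0.7331·0.3375 + 0.2669·3.8000] = 1.1645; exercise value = 2.0000 > continuation, so V_d = 2.0000 (exercise)
Node 0 (S = 20): continuation = e^(−0.08)·[0.7331·0.0831 + 0.2669·2.0000] = 0.5489; exercise value = 0.0000 ≤ continuation, so V_0 = 0.5489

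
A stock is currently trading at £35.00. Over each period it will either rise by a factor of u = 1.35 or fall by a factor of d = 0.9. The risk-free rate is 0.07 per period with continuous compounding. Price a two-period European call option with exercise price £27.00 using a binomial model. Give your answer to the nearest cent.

Risk-neutral probability p = (e^0.07 − 0.9)/(1.35 − 0.9) = 0.1725/0.4500 = 0.3834
Terminal stock prices: S_uu = 63.79, S_ud = 42.52, S_dd = 28.35
Terminal payoffs (S − K): max(36.79, 0) = 36.79, max(15.52, 0) = 15.52, max(1.35, 0) = 1.35
Node u (S = 47.25): V_u = e^(−0.07)·[0.3834·36.7875 + 0.6166·15.5250] = 22.0754
Node d (S = 31.5): V_d = e^(−0.07)·[0.3834·15.5250 + 0.6166·1.3500] = 6.3254
Node 0 (S = 35): V_0 = e^(−0.07)·[0.3834·22.0754 + 0.6166·6.3254] = 11.5273

£11.53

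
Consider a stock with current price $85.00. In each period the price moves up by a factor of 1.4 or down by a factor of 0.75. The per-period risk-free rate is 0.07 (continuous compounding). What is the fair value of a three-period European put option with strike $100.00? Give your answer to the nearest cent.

Risk-neutral probability p = (e^0.07 − 0.75)/(1.4 − 0.75) = 0.3225/0.6500 = 0.4962
Terminal stock prices: S_uuu = 233.2, S_uud = 124.9, S_udd = 66.94, S_ddd = 35.86
Terminal payoffs (K − S): max(-133.2, 0) = 0, max(-24.95, 0) = 0, max(33.06, 0) = 33.06, max(64.14, 0) = 64.14
Node uu (S = 166.6): V_uu = e^(−0.07)·[0.4962·0.0000 + 0.5038·0.0000] = 0.0000
Node ud (S = 89.25): V_ud = e^(−0.07)·[0.4962·0.0000 + 0.5038·33.0625] = 15.5318
Node dd (S = 47.81): V_dd = e^(−0.07)·[0.4962·33.0625 + 0.5038·64.1406] = 45.4269
Node u (S = 119): V_u = e^(−0.07)·[0.4962·0.0000 + 0.5038·15.5318] = 7.2964
Node d (S = 63.75): V_d = e^(−0.07)·[0.4962·15.5318 + 0.5038·45.4269] = 28.5256
Node 0 (S = 85): V_0 = e^(−0.07)·[0.4962·7.2964 + 0.5038·28.5256] = 16.7760

$16.78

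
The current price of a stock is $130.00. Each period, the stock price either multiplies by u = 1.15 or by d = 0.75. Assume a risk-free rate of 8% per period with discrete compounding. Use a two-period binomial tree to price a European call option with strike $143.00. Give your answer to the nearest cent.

$16.88

Risk-neutral probability p = (1 + 0.08 − 0.75)/(1.15 − 0.75) = 0.3300/0.4000 = 0.8250
Terminal stock prices: S_uu = 171.9, S_ud = 112.1, S_dd = 73.12
Terminal payoffs (S − K): max(28.92, 0) = 28.92, max(-30.88, 0) = 0, max(-69.88, 0) = 0
Node u (S = 149.5): V_u = 1/1.08·[0.8250·28.9250 + 0.1750·0.0000] = 22.0955
Node d (S = 97.5): V_d = 1/1.08·[0.8250·0.0000 + 0.1750·0.0000] = 0.0000
Node 0 (S = 130): V_0 = 1/1.08·[0.8250·22.0955 + 0.1750·0.0000] = 16.8785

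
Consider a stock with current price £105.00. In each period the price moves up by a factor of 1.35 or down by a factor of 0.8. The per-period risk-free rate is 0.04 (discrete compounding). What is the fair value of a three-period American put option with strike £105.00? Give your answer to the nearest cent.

Risk-neutral probability p = (1 + 0.04 − 0.8)/(1.35 − 0.8) = 0.2400/0.5500 = 0.4364
Terminal stock prices: S_uuu = 258.3, S_uud = 153.1, S_udd = 90.72, S_ddd = 53.76
Terminal payoffs (K − S): max(-153.3, 0) = 0, max(-48.09, 0) = 0, max(14.28, 0) = 14.28, max(51.24, 0) = 51.24
Node uu (S = 191.4): continuation = 1/1.04·[0.4364·0.0000 + 0.5636·0.0000] = 0.0000; exercise value = 0.0000 ≤ continuation, so V_uu = 0.0000
Node ud (S = 113.4): continuation = 1/1.04·[0.4364·0.0000 + 0.5636·14.2800] = 7.7392; exercise value = 0.0000 ≤ continuation, so V_ud = 7.7392
Node dd (S = 67.2): continuation = 1/1.04·[0.4364·14.2800 + 0.5636·51.2400] = 33.7615; exercise value = 37.8000 > continuation, so V_dd = 37.8000 (exercise)
Node u (S = 141.8): continuation = 1/1.04·[0.4364·0.0000 + 0.5636·7.7392] = 4.1943; exercise value = 0.0000 ≤ continuation, so V_u = 4.1943
Node d (S = 84): continuation = 1/1.04·[0.4364·7.7392 + 0.5636·37.8000] = 23.7332; exercise value = 21.0000 ≤ continuation, so V_d = 23.7332
Node 0 (S = 105): continuation = 1/1.04·[0.4364·4.1943 + 0.5636·23.7332] = 14.6223; exercise value = 0.0000 ≤ continuation, so V_0 = 14.6223

£14.62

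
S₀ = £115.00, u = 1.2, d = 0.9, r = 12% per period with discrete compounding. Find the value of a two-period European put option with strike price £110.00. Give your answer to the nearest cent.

Risk-neutral probability p = (1 + 0.12 − 0.9)/(1.2 − 0.9) = 0.2200/0.3000 = 0.7333
Terminal stock prices: S_uu = 165.6, S_ud = 124.2, S_dd = 93.15
Terminal payoffs (K − S): max(-55.6, 0) = 0, max(-14.2, 0) = 0, max(16.85, 0) = 16.85
Node u (S = 138): V_u = 1/1.12·[0.7333·0.0000 + 0.2667·0.0000] = 0.0000
Node d (S = 103.5): V_d = 1/1.12·[0.7333·0.0000 + 0.2667·16.8500] = 4.0119
Node 0 (S = 115): V_0 = 1/1.12·[0.7333·0.0000 + 0.2667·4.0119] = 0.9552

£0.96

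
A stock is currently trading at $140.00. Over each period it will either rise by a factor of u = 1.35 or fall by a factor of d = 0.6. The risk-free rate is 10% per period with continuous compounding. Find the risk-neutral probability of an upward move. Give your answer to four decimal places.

p = 0.6736

Risk-neutral probability p = (e^0.1 − 0.6)/(1.35 − 0.6) = 0.5052/0.7500 = 0.6736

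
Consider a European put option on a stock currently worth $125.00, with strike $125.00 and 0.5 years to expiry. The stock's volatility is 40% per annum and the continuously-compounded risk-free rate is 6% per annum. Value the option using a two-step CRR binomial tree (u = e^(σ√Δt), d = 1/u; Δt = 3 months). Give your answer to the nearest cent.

$10.50

CRR parameters: u = e^(σ√Δt) = e^(0.4·√0.25) = 1.2214, d = 1/u = 0.8187
Per-period rate: rΔt = 0.06·0.25 = 0.015, so R = e^0.015 = 1.0151
Risk-neutral probability p = (e^0.015 − 0.8187)/(1.2214 − 0.8187) = 0.1964/0.4027 = 0.4877
Terminal stock prices: S_uu = 186.5, S_ud = 125, S_dd = 83.79
Terminal payoffs (K − S): max(-61.48, 0) = 0, max(0, 0) = 0, max(41.21, 0) = 41.21
Node u (S = 152.7): V_u = e^(−0.015)·[0.4877·0.0000 + 0.5123·0.0000] = 0.0000
Node d (S = 102.3): V_d = e^(−0.015)·[0.4877·0.0000 + 0.5123·41.2100] = 20.7976
Node 0 (S = 125): V_0 = e^(−0.015)·[0.4877·0.0000 + 0.5123·20.7976] = 10.4961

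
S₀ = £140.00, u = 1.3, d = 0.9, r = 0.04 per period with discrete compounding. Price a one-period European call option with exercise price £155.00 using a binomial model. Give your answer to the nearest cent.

Risk-neutral probability p = (1 + 0.04 − 0.9)/(1.3 − 0.9) = 0.1400/0.4000 = 0.3500
Terminal stock prices: S_u = 182, S_d = 126
Terminal payoffs (S − K): max(27, 0) = 27, max(-29, 0) = 0
Node 0 (S = 140): V_0 = 1/1.04·[0.3500·27.0000 + 0.6500·0.0000] = 9.0865

£9.09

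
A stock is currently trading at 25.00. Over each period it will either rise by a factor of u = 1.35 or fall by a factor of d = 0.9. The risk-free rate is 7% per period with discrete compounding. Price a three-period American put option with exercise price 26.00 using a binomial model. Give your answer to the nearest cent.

2.04

Risk-neutral probability p = (1 + 0.07 − 0.9)/(1.35 − 0.9) = 0.1700/0.4500 = 0.3778
Terminal stock prices: S_uuu = 61.51, S_uud = 41.01, S_udd = 27.34, S_ddd = 18.23
Terminal payoffs (K − S): max(-35.51, 0) = 0, max(-15.01, 0) = 0, max(-1.338, 0) = 0, max(7.775, 0) = 7.775
Node uu (S = 45.56): continuation = 1/1.07·[0.3778·0.0000 + 0.6222·0.0000] = 0.0000; exercise value = 0.0000 ≤ continuation, so V_uu = 0.0000
Node ud (S = 30.38): continuation = 1/1.07·[0.3778·0.0000 + 0.6222·0.0000] = 0.0000; exercise value = 0.0000 ≤ continuation, so V_ud = 0.0000
Node dd (S = 20.25): continuation = 1/1.07·[0.3778·0.0000 + 0.6222·7.7750] = 4.5213; exercise value = 5.7500 > continuation, so V_dd = 5.7500 (exercise)
Node u (S = 33.75): continuation = 1/1.07·[0.3778·0.0000 + 0.6222·0.0000] = 0.0000; exercise value = 0.0000 ≤ continuation, so V_u = 0.0000
Node d (S = 22.5): continuation = 1/1.07·[0.3778·0.0000 + 0.6222·5.7500] = 3.3437; exercise value = 3.5000 > continuation, so V_d = 3.5000 (exercise)
Node 0 (S = 25): continuation = 1/1.07·[0.3778·0.0000 + 0.6222·3.5000] = 2.0353; exercise value = 1.0000 ≤ continuation, so V_0 = 2.0353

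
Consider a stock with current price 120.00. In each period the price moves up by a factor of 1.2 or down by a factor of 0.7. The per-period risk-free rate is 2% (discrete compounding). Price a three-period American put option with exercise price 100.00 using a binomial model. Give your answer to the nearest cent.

9.73

Risk-neutral probability p = (1 + 0.02 − 0.7)/(1.2 − 0.7) = 0.3200/0.5000 = 0.6400
Terminal stock prices: S_uuu = 207.4, S_uud = 121, S_udd = 70.56, S_ddd = 41.16
Terminal payoffs (K − S): max(-107.4, 0) = 0, max(-20.96, 0) = 0, max(29.44, 0) = 29.44, max(58.84, 0) = 58.84
Node uu (S = 172.8): continuation = 1/1.02·[0.6400·0.0000 + 0.3600·0.0000] = 0.0000; exercise value = 0.0000 ≤ continuation, so V_uu = 0.0000
Node ud (S = 100.8): continuation = 1/1.02·[0.6400·0.0000 + 0.3600·29.4400] = 10.3906; exercise value = 0.0000 ≤ continuation, so V_ud = 10.3906
Node dd (S = 58.8): continuation = 1/1.02·[0.6400·29.4400 + 0.3600·58.8400] = 39.2392; exercise value = 41.2000 > continuation, so V_dd = 41.2000 (exercise)
Node u (S = 144): continuation = 1/1.02·[0.6400·0.0000 + 0.3600·10.3906] = 3.6673; exercise value = 0.0000 ≤ continuation, so V_u = 3.6673
Node d (S = 84): continuation = 1/1.02·[0.6400·10.3906 + 0.3600·41.2000] = 21.0608; exercise value = 16.0000 ≤ continuation, so V_d = 21.0608
Node 0 (S = 120): continuation = 1/1.02·[0.6400·3.6673 + 0.3600·21.0608] = 9.7342; exercise value = 0.0000 ≤ continuation, so V_0 = 9.7342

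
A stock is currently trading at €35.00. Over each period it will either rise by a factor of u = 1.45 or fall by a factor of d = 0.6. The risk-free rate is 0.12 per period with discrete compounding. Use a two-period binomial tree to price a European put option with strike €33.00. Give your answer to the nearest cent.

Risk-neutral probability p = (1 + 0.12 − 0.6)/(1.45 − 0.6) = 0.5200/0.8500 = 0.6118
Terminal stock prices: S_uu = 73.59, S_ud = 30.45, S_dd = 12.6
Terminal payoffs (K − S): max(-40.59, 0) = 0, max(2.55, 0) = 2.55, max(20.4, 0) = 20.4
Node u (S = 50.75): V_u = 1/1.12·[0.6118·0.0000 + 0.3882·2.5500] = 0.8839
Node d (S = 21): V_d = 1/1.12·[0.6118·2.5500 + 0.3882·20.4000] = 8.4643
Node 0 (S = 35): V_0 = 1/1.12·[0.6118·0.8839 + 0.3882·8.4643] = 3.4169

€3.42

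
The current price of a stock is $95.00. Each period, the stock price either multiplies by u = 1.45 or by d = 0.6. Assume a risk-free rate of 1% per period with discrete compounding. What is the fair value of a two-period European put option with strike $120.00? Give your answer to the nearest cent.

Risk-neutral probability p = (1 + 0.01 − 0.6)/(1.45 − 0.6) = 0.4100/0.8500 = 0.4824
Terminal stock prices: S_uu = 199.7, S_ud = 82.65, S_dd = 34.2
Terminal payoffs (K − S): max(-79.74, 0) = 0, max(37.35, 0) = 37.35, max(85.8, 0) = 85.8
Node u (S = 137.8): V_u = 1/1.01·[0.4824·0.0000 + 0.5176·37.3500] = 19.1427
Node d (S = 57): V_d = 1/1.01·[0.4824·37.3500 + 0.5176·85.8000] = 61.8119
Node 0 (S = 95): V_0 = 1/1.01·[0.4824·19.1427 + 0.5176·61.8119] = 40.8221

$40.82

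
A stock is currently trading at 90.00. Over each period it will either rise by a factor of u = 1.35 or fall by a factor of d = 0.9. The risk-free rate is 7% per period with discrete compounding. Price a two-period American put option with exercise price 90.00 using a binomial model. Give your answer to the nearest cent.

Risk-neutral probability p = (1 + 0.07 − 0.9)/(1.35 − 0.9) = 0.1700/0.4500 = 0.3778
Terminal stock prices: S_uu = 164, S_ud = 109.4, S_dd = 72.9
Terminal payoffs (K − S): max(-74.03, 0) = 0, max(-19.35, 0) = 0, max(17.1, 0) = 17.1
Node u (S = 121.5): continuation = 1/1.07·[0.3778·0.0000 + 0.6222·0.0000] = 0.0000; exercise value = 0.0000 ≤ continuation, so V_u = 0.0000
Node d (S = 81): continuation = 1/1.07·[0.3778·0.0000 + 0.6222·17.1000] = 9.9439; exercise value = 9.0000 ≤ continuation, so V_d = 9.9439
Node 0 (S = 90): continuation = 1/1.07·[0.3778·0.0000 + 0.6222·9.9439] = 5.7826; exercise value = 0.0000 ≤ continuation, so V_0 = 5.7826

5.78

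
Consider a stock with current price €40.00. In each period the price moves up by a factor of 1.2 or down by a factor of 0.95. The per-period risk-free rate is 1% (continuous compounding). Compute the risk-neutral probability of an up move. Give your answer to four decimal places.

p = 0.2402

Risk-neutral probability p = (e^0.01 − 0.95)/(1.2 − 0.95) = 0.0601/0.2500 = 0.2402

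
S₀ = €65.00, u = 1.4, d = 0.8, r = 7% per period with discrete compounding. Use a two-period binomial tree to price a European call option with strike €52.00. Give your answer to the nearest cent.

Risk-neutral probability p = (1 + 0.07 − 0.8)/(1.4 − 0.8) = 0.2700/0.6000 = 0.4500
Terminal stock prices: S_uu = 127.4, S_ud = 72.8, S_dd = 41.6
Terminal payoffs (S − K): max(75.4, 0) = 75.4, max(20.8, 0) = 20.8, max(-10.4, 0) = 0
Node u (S = 91): V_u = 1/1.07·[0.4500·75.4000 + 0.5500·20.8000] = 42.4019
Node d (S = 52): V_d = 1/1.07·[0.4500·20.8000 + 0.5500·0.0000] = 8.7477
Node 0 (S = 65): V_0 = 1/1.07·[0.4500·42.4019 + 0.5500·8.7477] = 22.3290

€22.33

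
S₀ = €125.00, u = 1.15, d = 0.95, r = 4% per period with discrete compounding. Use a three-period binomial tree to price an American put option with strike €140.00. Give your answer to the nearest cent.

Risk-neutral probability p = (1 + 0.04 − 0.95)/(1.15 − 0.95) = 0.0900/0.2000 = 0.4500
Terminal stock prices: S_uuu = 190.1, S_uud = 157, S_udd = 129.7, S_ddd = 107.2
Terminal payoffs (K − S): max(-50.11, 0) = 0, max(-17.05, 0) = 0, max(10.27, 0) = 10.27, max(32.83, 0) = 32.83
Node uu (S = 165.3): continuation = 1/1.04·[0.4500·0.0000 + 0.5500·0.0000] = 0.0000; exercise value = 0.0000 ≤ continuation, so V_uu = 0.0000
Node ud (S = 136.6): continuation = 1/1.04·[0.4500·0.0000 + 0.5500·10.2656] = 5.4289; exercise value = 3.4375 ≤ continuation, so V_ud = 5.4289
Node dd (S = 112.8): continuation = 1/1.04·[0.4500·10.2656 + 0.5500·32.8281] = 21.8029; exercise value = 27.1875 > continuation, so V_dd = 27.1875 (exercise)
Node u (S = 143.8): continuation = 1/1.04·[0.4500·0.0000 + 0.5500·5.4289] = 2.8711; exercise value = 0.0000 ≤ continuation, so V_u = 2.8711
Node d (S = 118.8): continuation = 1/1.04·[0.4500·5.4289 + 0.5500·27.1875] = 16.7271; exercise value = 21.2500 > continuation, so V_d = 21.2500 (exercise)
Node 0 (S = 125): continuation = 1/1.04·[0.4500·2.8711 + 0.5500·21.2500] = 12.4803; exercise value = 15.0000 > continuation, so V_0 = 15.0000 (exercise)

€15.00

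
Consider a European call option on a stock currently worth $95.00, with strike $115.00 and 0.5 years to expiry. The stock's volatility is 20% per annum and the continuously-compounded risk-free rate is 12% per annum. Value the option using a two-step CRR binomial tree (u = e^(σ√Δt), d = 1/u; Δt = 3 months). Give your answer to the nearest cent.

CRR parameters: u = e^(σ√Δt) = e^(0.2·√0.25) = 1.1052, d = 1/u = 0.9048
Per-period rate: rΔt = 0.12·0.25 = 0.03, so R = e^0.03 = 1.0305
Risk-neutral probability p = (e^0.03 − 0.9048)/(1.1052 − 0.9048) = 0.1256/0.2003 = 0.6270
Terminal stock prices: S_uu = 116, S_ud = 95, S_dd = 77.78
Terminal payoffs (S − K): max(1.033, 0) = 1.033, max(-20, 0) = 0, max(-37.22, 0) = 0
Node u (S = 105): V_u = e^(−0.03)·[0.6270·1.0333 + 0.3730·0.0000] = 0.6287
Node d (S = 85.96): V_d = e^(−0.03)·[0.6270·0.0000 + 0.3730·0.0000] = 0.0000
Node 0 (S = 95): V_0 = e^(−0.03)·[0.6270·0.6287 + 0.3730·0.0000] = 0.3826

$0.38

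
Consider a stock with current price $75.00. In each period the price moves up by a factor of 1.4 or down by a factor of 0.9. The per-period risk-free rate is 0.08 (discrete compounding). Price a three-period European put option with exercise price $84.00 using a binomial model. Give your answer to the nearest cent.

Risk-neutral probability p = (1 + 0.08 − 0.9)/(1.4 − 0.9) = 0.1800/0.5000 = 0.3600
Terminal stock prices: S_uuu = 205.8, S_uud = 132.3, S_udd = 85.05, S_ddd = 54.68
Terminal payoffs (K − S): max(-121.8, 0) = 0, max(-48.3, 0) = 0, max(-1.05, 0) = 0, max(29.32, 0) = 29.32
Node uu (S = 147): V_uu = 1/1.08·[0.3600·0.0000 + 0.6400·0.0000] = 0.0000
Node ud (S = 94.5): V_ud = 1/1.08·[0.3600·0.0000 + 0.6400·0.0000] = 0.0000
Node dd (S = 60.75): V_dd = 1/1.08·[0.3600·0.0000 + 0.6400·29.3250] = 17.3778
Node u (S = 105): V_u = 1/1.08·[0.3600·0.0000 + 0.6400·0.0000] = 0.0000
Node d (S = 67.5): V_d = 1/1.08·[0.3600·0.0000 + 0.6400·17.3778] = 10.2979
Node 0 (S = 75): V_0 = 1/1.08·[0.3600·0.0000 + 0.6400·10.2979] = 6.1025

$6.10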